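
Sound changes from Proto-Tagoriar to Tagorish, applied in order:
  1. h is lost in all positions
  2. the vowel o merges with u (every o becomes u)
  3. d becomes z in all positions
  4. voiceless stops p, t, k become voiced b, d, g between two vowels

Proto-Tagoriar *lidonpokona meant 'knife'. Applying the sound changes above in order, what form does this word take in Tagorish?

lizunpuguna

Tagorish: *lidonpokona
  lidonpokona (rule 1 does not apply)
  lidonpokona → lidunpukuna   [vowel merger]
  lidunpukuna → lizunpukuna   [unconditioned shift]
  lizunpukuna → lizunpuguna   [intervocalic voicing]
  giving Tagorish lizunpuguna.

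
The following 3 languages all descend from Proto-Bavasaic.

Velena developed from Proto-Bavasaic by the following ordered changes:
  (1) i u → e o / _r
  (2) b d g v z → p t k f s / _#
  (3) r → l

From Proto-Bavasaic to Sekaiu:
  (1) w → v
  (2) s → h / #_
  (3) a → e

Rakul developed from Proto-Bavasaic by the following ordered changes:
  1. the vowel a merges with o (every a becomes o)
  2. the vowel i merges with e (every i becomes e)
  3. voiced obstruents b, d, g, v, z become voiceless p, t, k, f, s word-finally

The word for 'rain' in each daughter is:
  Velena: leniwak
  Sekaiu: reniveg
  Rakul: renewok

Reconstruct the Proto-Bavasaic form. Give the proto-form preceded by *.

*reniwag

Position 4: Velena has i, Sekaiu has i, Rakul has e. Velena preserves i here (none of its changes turn any other segment into i), so the proto-segment is *i.
Position 6: Velena has a, Sekaiu has e, Rakul has o. Velena preserves a here (none of its changes turn any other segment into a), so the proto-segment is *a.
Position 1: Velena has l, Sekaiu has r, Rakul has r. Sekaiu preserves r here (none of its changes turn any other segment into r), so the proto-segment is *r.
Verify the candidate proto-form against each daughter:
Velena: start from *reniwag.
  rule 1: no change — reniwag
  rule 2 (final devoicing): reniwag → reniwak
  rule 3 (unconditioned shift): reniwak → leniwak
  ⇒ Velena leniwak
Sekaiu: start from *reniwag.
  rule 1 (unconditioned shift): reniwag → renivag
  rule 2: no change — renivag
  rule 3 (vowel merger): renivag → reniveg
  ⇒ Sekaiu reniveg
Rakul: *reniwag > reniwog > renewog > renewok  (by vowel merger, vowel merger, final devoicing)
*reniwag is the unique common source.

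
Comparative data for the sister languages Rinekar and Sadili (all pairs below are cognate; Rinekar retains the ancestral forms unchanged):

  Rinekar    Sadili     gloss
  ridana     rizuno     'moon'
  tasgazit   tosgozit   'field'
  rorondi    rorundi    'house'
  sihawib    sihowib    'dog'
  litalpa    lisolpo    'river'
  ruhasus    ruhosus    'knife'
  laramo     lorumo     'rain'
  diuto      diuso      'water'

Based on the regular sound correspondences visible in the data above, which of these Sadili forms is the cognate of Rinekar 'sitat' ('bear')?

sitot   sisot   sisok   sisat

sisot

litalpa ~ lisolpo — Rinekar t corresponds to Sadili s between vowels (before a back vowel).
tasgazit ~ tosgozit, sihawib ~ sihowib — Rinekar a corresponds to Sadili o after a consonant, before a consonant other than r, m, n, p, b, f, v.
Applying these to Rinekar 'sitat':
  sitat → sisat   (t→s between vowels (before a back vowel))
  sisat → sisot   (a→o after a consonant, before a consonant other than r, m, n, p, b, f, v)
So the Sadili cognate is 'sisot'.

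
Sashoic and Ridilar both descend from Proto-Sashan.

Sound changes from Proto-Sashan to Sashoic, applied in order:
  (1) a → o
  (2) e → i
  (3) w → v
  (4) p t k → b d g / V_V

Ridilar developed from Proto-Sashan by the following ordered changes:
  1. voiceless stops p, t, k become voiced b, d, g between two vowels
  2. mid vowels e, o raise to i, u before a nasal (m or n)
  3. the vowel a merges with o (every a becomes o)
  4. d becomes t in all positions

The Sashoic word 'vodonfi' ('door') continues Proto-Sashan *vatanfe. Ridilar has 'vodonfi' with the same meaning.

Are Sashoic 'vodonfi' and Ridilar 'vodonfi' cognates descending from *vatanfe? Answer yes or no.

no

Derive the expected Ridilar reflex of *vatanfe:
Ridilar: *vatanfe > vadanfe > vodonfe > votonfe  (by intervocalic voicing, vowel merger, unconditioned shift)
The regular Ridilar reflex would be 'votonfe', but the attested form is 'vodonfi'. The correspondence is irregular, so they are not cognates (the Ridilar form has a different source).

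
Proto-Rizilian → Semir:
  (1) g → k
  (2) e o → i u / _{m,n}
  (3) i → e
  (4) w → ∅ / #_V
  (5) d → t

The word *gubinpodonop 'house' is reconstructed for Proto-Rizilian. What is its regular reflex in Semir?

kubenpotunop

Semir: start from *gubinpodonop.
  rule 1 (unconditioned shift): gubinpodonop → kubinpodonop
  rule 2 (pre-nasal raising): kubinpodonop → kubinpodunop
  rule 3 (vowel merger): kubinpodunop → kubenpodunop
  rule 4: no change — kubenpodunop
  rule 5 (unconditioned shift): kubenpodunop → kubenpotunop
  ⇒ Semir kubenpotunop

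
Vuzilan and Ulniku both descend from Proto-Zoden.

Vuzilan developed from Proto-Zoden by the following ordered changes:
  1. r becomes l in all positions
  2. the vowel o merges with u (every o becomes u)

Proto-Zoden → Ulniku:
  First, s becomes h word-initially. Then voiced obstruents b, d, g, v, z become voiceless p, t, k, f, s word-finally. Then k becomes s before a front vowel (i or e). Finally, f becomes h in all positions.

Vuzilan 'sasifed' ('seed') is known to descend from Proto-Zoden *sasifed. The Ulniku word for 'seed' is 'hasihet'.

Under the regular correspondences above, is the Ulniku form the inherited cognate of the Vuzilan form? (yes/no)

yes

Derive the expected Ulniku reflex of *sasifed:
Ulniku: start from *sasifed.
  rule 1 (debuccalisation): sasifed → hasifed
  rule 2 (final devoicing): hasifed → hasifet
  rule 3: no change — hasifet
  rule 4 (unconditioned shift): hasifet → hasihet
  ⇒ Ulniku hasihet
Ulniku 'hasihet' matches the regular reflex exactly, so the pair is cognate.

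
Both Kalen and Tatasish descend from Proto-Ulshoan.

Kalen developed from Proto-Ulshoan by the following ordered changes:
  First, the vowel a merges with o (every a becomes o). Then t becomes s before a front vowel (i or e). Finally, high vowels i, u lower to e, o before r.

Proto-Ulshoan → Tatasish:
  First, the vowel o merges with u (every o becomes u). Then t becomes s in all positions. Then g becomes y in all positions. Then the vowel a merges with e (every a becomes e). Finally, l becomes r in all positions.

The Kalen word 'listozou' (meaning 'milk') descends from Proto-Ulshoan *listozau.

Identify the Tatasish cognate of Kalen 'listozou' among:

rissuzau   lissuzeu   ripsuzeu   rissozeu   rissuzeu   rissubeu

rissuzeu

Tatasish: start from *listozau.
  rule 1 (vowel merger): listozau → listuzau
  rule 2 (unconditioned shift): listuzau → lissuzau
  rule 3: no change — lissuzau
  rule 4 (vowel merger): lissuzau → lissuzeu
  rule 5 (unconditioned shift): lissuzeu → rissuzeu
  ⇒ Tatasish rissuzeu
Only 'rissuzeu' matches the regular Tatasish development of *listozau.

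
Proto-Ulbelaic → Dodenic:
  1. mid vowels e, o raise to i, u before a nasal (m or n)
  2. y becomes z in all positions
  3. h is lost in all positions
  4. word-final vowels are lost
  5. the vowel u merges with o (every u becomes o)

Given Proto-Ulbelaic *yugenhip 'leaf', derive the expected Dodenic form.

Dodenic: start from *yugenhip.
  rule 1 (pre-nasal raising): yugenhip → yuginhip
  rule 2 (unconditioned shift): yuginhip → zuginhip
  rule 3 (h-loss): zuginhip → zuginip
  rule 4: no change — zuginip
  rule 5 (vowel merger): zuginip → zoginip
  ⇒ Dodenic zoginip

zoginip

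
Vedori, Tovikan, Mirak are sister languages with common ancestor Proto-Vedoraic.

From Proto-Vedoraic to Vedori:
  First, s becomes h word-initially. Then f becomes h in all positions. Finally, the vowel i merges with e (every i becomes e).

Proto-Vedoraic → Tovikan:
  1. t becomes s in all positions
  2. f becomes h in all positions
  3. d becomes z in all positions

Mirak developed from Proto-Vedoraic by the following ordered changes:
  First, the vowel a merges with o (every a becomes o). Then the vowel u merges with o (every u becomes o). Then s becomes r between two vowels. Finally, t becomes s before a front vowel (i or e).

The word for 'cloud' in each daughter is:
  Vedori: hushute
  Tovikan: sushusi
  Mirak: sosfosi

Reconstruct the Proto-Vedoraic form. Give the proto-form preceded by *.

Position 7: Vedori has e, Tovikan has i, Mirak has i. Tovikan preserves i here (none of its changes turn any other segment into i), so the proto-segment is *i.
Position 2: Vedori has u, Tovikan has u, Mirak has o. Vedori preserves u here (none of its changes turn any other segment into u), so the proto-segment is *u.
This points to *susfuti. Verify forward in each daughter:
Vedori: start from *susfuti.
  rule 1 (debuccalisation): susfuti → husfuti
  rule 2 (unconditioned shift): husfuti → hushuti
  rule 3 (vowel merger): hushuti → hushute
  ⇒ Vedori hushute
Tovikan: start from *susfuti.
  rule 1 (unconditioned shift): susfuti → susfusi
  rule 2 (unconditioned shift): susfusi → sushusi
  rule 3: no change — sushusi
  ⇒ Tovikan sushusi
Mirak: *susfuti
  susfuti (rule 1 does not apply)
  susfuti → sosfoti   [vowel merger]
  sosfoti (rule 3 does not apply)
  sosfoti → sosfosi   [palatalisation]
  giving Mirak sosfosi.
No other proto-form is consistent with every reflex, so the reconstruction is *susfuti.

*susfuti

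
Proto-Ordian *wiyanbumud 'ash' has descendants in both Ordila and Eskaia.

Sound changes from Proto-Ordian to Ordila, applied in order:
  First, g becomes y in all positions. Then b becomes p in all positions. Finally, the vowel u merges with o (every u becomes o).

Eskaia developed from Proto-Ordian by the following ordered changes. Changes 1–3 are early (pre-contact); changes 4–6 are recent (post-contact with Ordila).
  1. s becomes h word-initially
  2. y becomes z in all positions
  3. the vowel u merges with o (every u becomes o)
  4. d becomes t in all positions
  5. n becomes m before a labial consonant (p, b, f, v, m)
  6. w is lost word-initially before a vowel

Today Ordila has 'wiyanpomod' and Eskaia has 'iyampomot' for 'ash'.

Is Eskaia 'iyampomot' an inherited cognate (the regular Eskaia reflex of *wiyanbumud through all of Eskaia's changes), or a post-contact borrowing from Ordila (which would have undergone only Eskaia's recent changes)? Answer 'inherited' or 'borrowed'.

If inherited, *wiyanbumud would pass through all of Eskaia's changes:
Eskaia: start from *wiyanbumud.
  rule 1: no change — wiyanbumud
  rule 2 (unconditioned shift): wiyanbumud → wizanbumud
  rule 3 (vowel merger): wizanbumud → wizanbomod
  rule 4 (unconditioned shift): wizanbomod → wizanbomot
  rule 5 (nasal place assimilation): wizanbomot → wizambomot
  rule 6 (glide loss): wizambomot → izambomot
  ⇒ Eskaia izambomot
If borrowed from Ordila 'wiyanpomod' after the early changes, it would undergo only the recent ones:
  rule 4 (unconditioned shift): wiyanpomod → wiyanpomot
  rule 5 (nasal place assimilation): wiyanpomot → wiyampomot
  rule 6 (glide loss): wiyampomot → iyampomot
  ⇒ as a loan: iyampomot
Eskaia 'iyampomot' matches the loan outcome 'iyampomot', not the inherited 'izambomot' — it skipped the early Eskaia changes, so it was borrowed from Ordila.

borrowed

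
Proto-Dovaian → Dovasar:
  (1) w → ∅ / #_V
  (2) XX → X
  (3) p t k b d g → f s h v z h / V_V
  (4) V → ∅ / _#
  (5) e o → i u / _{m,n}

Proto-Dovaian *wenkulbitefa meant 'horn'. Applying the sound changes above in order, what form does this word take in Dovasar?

inkulbisef

Dovasar: start from *wenkulbitefa.
  rule 1 (glide loss): wenkulbitefa → enkulbitefa
  rule 2: no change — enkulbitefa
  rule 3 (intervocalic lenition): enkulbitefa → enkulbisefa
  rule 4 (apocope): enkulbisefa → enkulbisef
  rule 5 (pre-nasal raising): enkulbisef → inkulbisef
  ⇒ Dovasar inkulbisef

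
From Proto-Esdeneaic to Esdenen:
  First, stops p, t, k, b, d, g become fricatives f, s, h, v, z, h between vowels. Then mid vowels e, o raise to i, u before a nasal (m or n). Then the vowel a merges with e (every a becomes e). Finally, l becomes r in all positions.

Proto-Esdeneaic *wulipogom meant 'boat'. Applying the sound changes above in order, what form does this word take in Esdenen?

Esdenen: *wulipogom > wulifohom > wulifohum > wurifohum  (by intervocalic lenition, pre-nasal raising, unconditioned shift)

wurifohum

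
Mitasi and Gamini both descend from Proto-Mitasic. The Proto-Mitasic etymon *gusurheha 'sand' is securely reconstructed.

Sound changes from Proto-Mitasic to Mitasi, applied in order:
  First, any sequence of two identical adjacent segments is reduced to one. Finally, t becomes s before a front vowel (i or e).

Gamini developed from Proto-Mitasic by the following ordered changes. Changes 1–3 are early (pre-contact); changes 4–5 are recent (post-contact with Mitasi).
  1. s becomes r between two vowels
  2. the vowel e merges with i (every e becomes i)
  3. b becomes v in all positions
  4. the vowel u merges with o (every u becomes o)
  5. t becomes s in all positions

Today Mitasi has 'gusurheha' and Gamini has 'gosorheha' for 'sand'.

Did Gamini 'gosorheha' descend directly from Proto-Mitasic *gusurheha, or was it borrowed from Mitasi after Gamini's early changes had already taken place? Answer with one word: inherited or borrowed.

If inherited, *gusurheha would pass through all of Gamini's changes:
Gamini: start from *gusurheha.
  rule 1 (rhotacism): gusurheha → gururheha
  rule 2 (vowel merger): gururheha → gururhiha
  rule 3: no change — gururhiha
  rule 4 (vowel merger): gururhiha → gororhiha
  rule 5: no change — gororhiha
  ⇒ Gamini gororhiha
If borrowed from Mitasi 'gusurheha' after the early changes, it would undergo only the recent ones:
  rule 4 (vowel merger): gusurheha → gosorheha
  rule 5 (unconditioned shift): no change (gosorheha)
  ⇒ as a loan: gosorheha
Gamini 'gosorheha' matches the loan outcome 'gosorheha', not the inherited 'gororhiha' — it skipped the early Gamini changes, so it was borrowed from Mitasi.

borrowed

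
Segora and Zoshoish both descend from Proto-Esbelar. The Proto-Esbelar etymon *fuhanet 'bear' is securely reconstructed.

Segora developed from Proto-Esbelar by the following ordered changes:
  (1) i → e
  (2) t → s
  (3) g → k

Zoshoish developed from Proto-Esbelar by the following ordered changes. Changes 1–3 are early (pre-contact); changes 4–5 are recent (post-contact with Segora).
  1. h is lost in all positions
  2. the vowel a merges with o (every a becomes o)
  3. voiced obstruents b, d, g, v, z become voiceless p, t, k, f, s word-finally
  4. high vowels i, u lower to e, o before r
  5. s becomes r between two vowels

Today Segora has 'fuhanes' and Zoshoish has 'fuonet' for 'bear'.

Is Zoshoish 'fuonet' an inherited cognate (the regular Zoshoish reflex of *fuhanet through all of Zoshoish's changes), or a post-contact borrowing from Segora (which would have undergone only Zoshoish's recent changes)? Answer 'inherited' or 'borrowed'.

If inherited, *fuhanet would pass through all of Zoshoish's changes:
Zoshoish: *fuhanet > fuanet > fuonet  (by h-loss, vowel merger)
If borrowed from Segora 'fuhanes' after the early changes, it would undergo only the recent ones:
  rule 4 (pre-rhotic lowering): no change (fuhanes)
  rule 5 (rhotacism): no change (fuhanes)
  ⇒ as a loan: fuhanes
Zoshoish 'fuonet' matches the inherited outcome exactly, so it is an inherited cognate, not a loan.

inherited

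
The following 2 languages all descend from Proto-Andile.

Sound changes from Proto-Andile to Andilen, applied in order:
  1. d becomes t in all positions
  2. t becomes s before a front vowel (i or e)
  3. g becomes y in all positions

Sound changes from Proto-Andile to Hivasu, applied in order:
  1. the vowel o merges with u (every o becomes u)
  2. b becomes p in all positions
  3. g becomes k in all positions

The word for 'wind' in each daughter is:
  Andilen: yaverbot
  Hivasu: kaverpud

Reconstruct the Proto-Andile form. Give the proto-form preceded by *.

*gaverbod

Position 6: Andilen has b, Hivasu has p. Andilen preserves b here (none of its changes turn any other segment into b), so the proto-segment is *b.
Position 1: Andilen has y, Hivasu has k. Taking the neighbouring segments as reconstructed: Andilen y could go back to *g or *y; Hivasu k could go back to *k or *g — the one source consistent with every daughter is *g.
Position 8: Andilen has t, Hivasu has d. Hivasu preserves d here (none of its changes turn any other segment into d), so the proto-segment is *d.
Continuing position by position gives *gaverbod; check it forward:
Andilen: start from *gaverbod.
  rule 1 (unconditioned shift): gaverbod → gaverbot
  rule 2: no change — gaverbot
  rule 3 (unconditioned shift): gaverbot → yaverbot
  ⇒ Andilen yaverbot
Hivasu: start from *gaverbod.
  rule 1 (vowel merger): gaverbod → gaverbud
  rule 2 (unconditioned shift): gaverbud → gaverpud
  rule 3 (unconditioned shift): gaverpud → kaverpud
  ⇒ Hivasu kaverpud
No other proto-form is consistent with every reflex, so the reconstruction is *gaverbod.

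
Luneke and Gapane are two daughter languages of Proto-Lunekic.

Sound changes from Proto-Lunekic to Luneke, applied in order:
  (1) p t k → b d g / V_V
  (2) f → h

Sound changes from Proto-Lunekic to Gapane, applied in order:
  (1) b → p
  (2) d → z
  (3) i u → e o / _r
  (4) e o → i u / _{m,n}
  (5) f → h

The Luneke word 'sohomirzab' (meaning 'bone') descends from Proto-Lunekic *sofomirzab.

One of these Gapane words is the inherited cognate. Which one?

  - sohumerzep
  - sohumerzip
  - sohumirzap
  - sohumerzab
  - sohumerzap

sohumerzap

Gapane: *sofomirzab
  sofomirzab → sofomirzap   [unconditioned shift]
  sofomirzap (rule 2 does not apply)
  sofomirzap → sofomerzap   [pre-rhotic lowering]
  sofomerzap → sofumerzap   [pre-nasal raising]
  sofumerzap → sohumerzap   [unconditioned shift]
  giving Gapane sohumerzap.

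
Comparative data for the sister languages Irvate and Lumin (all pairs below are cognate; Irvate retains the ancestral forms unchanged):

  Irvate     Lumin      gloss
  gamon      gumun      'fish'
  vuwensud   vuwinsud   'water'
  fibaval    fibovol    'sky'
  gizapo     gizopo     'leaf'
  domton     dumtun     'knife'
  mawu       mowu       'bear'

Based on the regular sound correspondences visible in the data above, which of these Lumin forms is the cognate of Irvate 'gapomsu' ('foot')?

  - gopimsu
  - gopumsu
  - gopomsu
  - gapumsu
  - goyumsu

gizapo ~ gizopo — Irvate a corresponds to Lumin o after a consonant, before a labial obstruent.
domton ~ dumtun — Irvate o corresponds to Lumin u after a consonant, before a nasal.
Applying these to Irvate 'gapomsu':
  gapomsu → gopomsu   (a→o after a consonant, before a labial obstruent)
  gopomsu → gopumsu   (o→u after a consonant, before a nasal)
So the Lumin cognate is 'gopumsu'.

gopumsu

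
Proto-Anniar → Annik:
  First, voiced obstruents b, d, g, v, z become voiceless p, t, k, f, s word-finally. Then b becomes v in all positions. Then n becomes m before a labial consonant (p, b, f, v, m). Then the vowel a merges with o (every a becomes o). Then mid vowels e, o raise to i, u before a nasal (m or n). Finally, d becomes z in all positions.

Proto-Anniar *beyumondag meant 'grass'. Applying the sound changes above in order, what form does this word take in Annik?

Annik: start from *beyumondag.
  rule 1 (final devoicing): beyumondag → beyumondak
  rule 2 (unconditioned shift): beyumondak → veyumondak
  rule 3: no change — veyumondak
  rule 4 (vowel merger): veyumondak → veyumondok
  rule 5 (pre-nasal raising): veyumondok → veyumundok
  rule 6 (unconditioned shift): veyumundok → veyumunzok
  ⇒ Annik veyumunzok

veyumunzok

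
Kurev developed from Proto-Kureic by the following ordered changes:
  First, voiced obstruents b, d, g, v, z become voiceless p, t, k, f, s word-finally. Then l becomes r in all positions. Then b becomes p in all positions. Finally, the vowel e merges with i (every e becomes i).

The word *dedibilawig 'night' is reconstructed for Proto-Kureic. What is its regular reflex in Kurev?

Kurev: start from *dedibilawig.
  rule 1 (final devoicing): dedibilawig → dedibilawik
  rule 2 (unconditioned shift): dedibilawik → dedibirawik
  rule 3 (unconditioned shift): dedibirawik → dedipirawik
  rule 4 (vowel merger): dedipirawik → didipirawik
  ⇒ Kurev didipirawik

didipirawik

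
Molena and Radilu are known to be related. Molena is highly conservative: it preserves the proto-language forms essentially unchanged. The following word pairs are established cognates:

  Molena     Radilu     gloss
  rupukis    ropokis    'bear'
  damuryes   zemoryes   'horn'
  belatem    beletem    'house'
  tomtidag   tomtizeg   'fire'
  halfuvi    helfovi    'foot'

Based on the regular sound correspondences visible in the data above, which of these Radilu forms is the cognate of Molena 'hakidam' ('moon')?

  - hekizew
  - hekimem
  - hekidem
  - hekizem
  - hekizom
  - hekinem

hekizem

belatem ~ beletem, tomtidag ~ tomtizeg — Molena a corresponds to Radilu e after a consonant, before a consonant other than r, m, n, p, b, f, v.
tomtidag ~ tomtizeg — Molena d corresponds to Radilu z between vowels (before a back vowel).
damuryes ~ zemoryes — Molena a corresponds to Radilu e after a consonant, before a nasal.
Applying these to Molena 'hakidam':
  hakidam → hekidam   (a→e after a consonant, before a consonant other than r, m, n, p, b, f, v)
  hekidam → hekizam   (d→z between vowels (before a back vowel))
  hekizam → hekizem   (a→e after a consonant, before a nasal)
So the Radilu cognate is 'hekizem'.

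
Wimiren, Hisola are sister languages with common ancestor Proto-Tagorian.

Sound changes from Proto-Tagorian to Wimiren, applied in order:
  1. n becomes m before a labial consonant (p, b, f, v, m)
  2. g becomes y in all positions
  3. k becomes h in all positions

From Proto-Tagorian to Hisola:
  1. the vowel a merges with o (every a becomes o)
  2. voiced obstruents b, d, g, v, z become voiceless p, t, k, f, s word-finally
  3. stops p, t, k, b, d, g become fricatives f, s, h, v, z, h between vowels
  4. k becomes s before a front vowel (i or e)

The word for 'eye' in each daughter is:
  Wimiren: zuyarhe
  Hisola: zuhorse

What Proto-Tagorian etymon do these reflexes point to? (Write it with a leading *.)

*zugarke

Position 4: Wimiren has a, Hisola has o. Wimiren preserves a here (none of its changes turn any other segment into a), so the proto-segment is *a.
Position 3: Wimiren has y, Hisola has h. Taking the neighbouring segments as reconstructed: Wimiren y could go back to *g or *y; Hisola h could go back to *k or *g or *h — the one source consistent with every daughter is *g.
Position 6: Wimiren has h, Hisola has s. Taking the neighbouring segments as reconstructed: Wimiren h could go back to *k or *h; Hisola s could go back to *k or *s — the one source consistent with every daughter is *k.
The remaining positions agree across the daughters. Check the candidate against every language:
Wimiren: start from *zugarke.
  rule 1: no change — zugarke
  rule 2 (unconditioned shift): zugarke → zuyarke
  rule 3 (unconditioned shift): zuyarke → zuyarhe
  ⇒ Wimiren zuyarhe
Hisola: *zugarke > zugorke > zuhorke > zuhorse  (by vowel merger, intervocalic lenition, palatalisation)
*zugarke is the unique common source.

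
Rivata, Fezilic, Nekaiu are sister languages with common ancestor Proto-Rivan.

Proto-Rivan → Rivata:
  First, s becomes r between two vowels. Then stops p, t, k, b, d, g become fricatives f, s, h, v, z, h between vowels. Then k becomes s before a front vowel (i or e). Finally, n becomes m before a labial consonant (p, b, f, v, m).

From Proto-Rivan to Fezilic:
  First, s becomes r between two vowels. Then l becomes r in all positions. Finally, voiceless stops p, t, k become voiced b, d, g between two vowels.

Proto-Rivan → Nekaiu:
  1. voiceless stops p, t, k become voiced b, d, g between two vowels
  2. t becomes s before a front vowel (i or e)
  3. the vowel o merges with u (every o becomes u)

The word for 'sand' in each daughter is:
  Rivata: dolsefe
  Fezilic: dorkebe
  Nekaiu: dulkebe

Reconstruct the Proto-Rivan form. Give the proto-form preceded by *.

*dolkepe

Position 3: Rivata has l, Fezilic has r, Nekaiu has l. Rivata preserves l here (none of its changes turn any other segment into l), so the proto-segment is *l.
Position 6: Rivata has f, Fezilic has b, Nekaiu has b. Taking the neighbouring segments as reconstructed: Rivata f could go back to *p or *f; Fezilic b could go back to *p or *b; Nekaiu b could go back to *p or *b — the one source consistent with every daughter is *p.
Continuing position by position gives *dolkepe; check it forward:
Rivata: start from *dolkepe.
  rule 1: no change — dolkepe
  rule 2 (intervocalic lenition): dolkepe → dolkefe
  rule 3 (palatalisation): dolkefe → dolsefe
  rule 4: no change — dolsefe
  ⇒ Rivata dolsefe
Fezilic: start from *dolkepe.
  rule 1: no change — dolkepe
  rule 2 (unconditioned shift): dolkepe → dorkepe
  rule 3 (intervocalic voicing): dorkepe → dorkebe
  ⇒ Fezilic dorkebe
Nekaiu: *dolkepe > dolkebe > dulkebe  (by intervocalic voicing, vowel merger)
Only *dolkepe yields all of Rivata dolsefe, Fezilic dorkebe, Nekaiu dulkebe.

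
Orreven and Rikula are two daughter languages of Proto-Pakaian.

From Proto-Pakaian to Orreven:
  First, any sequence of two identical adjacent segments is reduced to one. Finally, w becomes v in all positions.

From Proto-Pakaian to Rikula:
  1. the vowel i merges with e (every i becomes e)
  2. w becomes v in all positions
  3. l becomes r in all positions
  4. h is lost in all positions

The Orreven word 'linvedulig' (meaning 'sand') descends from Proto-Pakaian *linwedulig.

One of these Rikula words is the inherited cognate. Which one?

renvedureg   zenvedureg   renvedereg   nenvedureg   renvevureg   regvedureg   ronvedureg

renvedureg

Rikula: *linwedulig
  linwedulig → lenweduleg   [vowel merger]
  lenweduleg → lenveduleg   [unconditioned shift]
  lenveduleg → renvedureg   [unconditioned shift]
  renvedureg (rule 4 does not apply)
  giving Rikula renvedureg.
Only 'renvedureg' matches the regular Rikula development of *linwedulig.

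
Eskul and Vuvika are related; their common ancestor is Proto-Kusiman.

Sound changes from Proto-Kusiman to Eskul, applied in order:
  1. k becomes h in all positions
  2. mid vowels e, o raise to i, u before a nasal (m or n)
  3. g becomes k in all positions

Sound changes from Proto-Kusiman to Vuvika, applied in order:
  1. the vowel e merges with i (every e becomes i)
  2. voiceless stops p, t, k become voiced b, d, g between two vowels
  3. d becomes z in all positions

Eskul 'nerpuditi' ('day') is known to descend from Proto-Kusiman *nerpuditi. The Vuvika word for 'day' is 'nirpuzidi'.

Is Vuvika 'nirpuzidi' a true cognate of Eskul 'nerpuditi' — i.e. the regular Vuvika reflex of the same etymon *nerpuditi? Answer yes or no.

no

Derive the expected Vuvika reflex of *nerpuditi:
Vuvika: *nerpuditi
  nerpuditi → nirpuditi   [vowel merger]
  nirpuditi → nirpudidi   [intervocalic voicing]
  nirpudidi → nirpuzizi   [unconditioned shift]
  giving Vuvika nirpuzizi.
The regular Vuvika reflex would be 'nirpuzizi', but the attested form is 'nirpuzidi'. The correspondence is irregular, so they are not cognates (the Vuvika form has a different source).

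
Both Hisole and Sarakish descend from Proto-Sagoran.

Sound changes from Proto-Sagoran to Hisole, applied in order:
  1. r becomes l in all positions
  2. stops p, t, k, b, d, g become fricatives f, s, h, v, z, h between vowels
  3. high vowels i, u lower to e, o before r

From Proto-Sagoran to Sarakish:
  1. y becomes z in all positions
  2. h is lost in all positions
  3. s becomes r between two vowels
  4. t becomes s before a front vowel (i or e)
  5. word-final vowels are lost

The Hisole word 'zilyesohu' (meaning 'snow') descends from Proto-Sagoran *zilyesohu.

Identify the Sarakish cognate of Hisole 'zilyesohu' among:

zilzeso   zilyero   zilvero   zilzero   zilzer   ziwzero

zilzero

Sarakish: start from *zilyesohu.
  rule 1 (unconditioned shift): zilyesohu → zilzesohu
  rule 2 (h-loss): zilzesohu → zilzesou
  rule 3 (rhotacism): zilzesou → zilzerou
  rule 4: no change — zilzerou
  rule 5 (apocope): zilzerou → zilzero
  ⇒ Sarakish zilzero
The other candidates each miss or misapply at least one Sarakish change.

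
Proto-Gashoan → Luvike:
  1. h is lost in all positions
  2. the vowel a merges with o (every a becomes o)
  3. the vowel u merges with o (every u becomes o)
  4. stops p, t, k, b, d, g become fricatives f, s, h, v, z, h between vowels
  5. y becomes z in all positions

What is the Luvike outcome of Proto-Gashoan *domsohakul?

domsoohol

Luvike: *domsohakul > domsoakul > domsookul > domsookol > domsoohol  (by h-loss, vowel merger, vowel merger, intervocalic lenition)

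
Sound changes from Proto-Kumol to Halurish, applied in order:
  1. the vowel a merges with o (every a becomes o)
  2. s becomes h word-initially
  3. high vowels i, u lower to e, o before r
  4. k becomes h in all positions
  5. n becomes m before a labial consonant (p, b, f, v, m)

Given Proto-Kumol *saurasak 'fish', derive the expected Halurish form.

Halurish: *saurasak > sourosok > hourosok > hoorosok > hoorosoh  (by vowel merger, debuccalisation, pre-rhotic lowering, unconditioned shift)

hoorosoh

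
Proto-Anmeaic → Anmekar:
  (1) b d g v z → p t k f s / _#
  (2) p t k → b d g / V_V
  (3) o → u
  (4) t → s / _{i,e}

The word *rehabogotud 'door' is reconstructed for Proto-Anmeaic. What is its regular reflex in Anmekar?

rehabugudut

Anmekar: *rehabogotud
  rehabogotud → rehabogotut   [final devoicing]
  rehabogotut → rehabogodut   [intervocalic voicing]
  rehabogodut → rehabugudut   [vowel merger]
  rehabugudut (rule 4 does not apply)
  giving Anmekar rehabugudut.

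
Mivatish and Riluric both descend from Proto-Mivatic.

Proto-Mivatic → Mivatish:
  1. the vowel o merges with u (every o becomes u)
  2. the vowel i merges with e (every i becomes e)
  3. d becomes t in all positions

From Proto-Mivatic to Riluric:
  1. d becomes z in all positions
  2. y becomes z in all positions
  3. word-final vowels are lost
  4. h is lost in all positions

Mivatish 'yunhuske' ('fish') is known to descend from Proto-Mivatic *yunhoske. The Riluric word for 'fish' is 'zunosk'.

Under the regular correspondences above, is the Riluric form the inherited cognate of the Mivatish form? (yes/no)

yes

Derive the expected Riluric reflex of *yunhoske:
Riluric: *yunhoske
  yunhoske (rule 1 does not apply)
  yunhoske → zunhoske   [unconditioned shift]
  zunhoske → zunhosk   [apocope]
  zunhosk → zunosk   [h-loss]
  giving Riluric zunosk.
Riluric 'zunosk' matches the regular reflex exactly, so the pair is cognate.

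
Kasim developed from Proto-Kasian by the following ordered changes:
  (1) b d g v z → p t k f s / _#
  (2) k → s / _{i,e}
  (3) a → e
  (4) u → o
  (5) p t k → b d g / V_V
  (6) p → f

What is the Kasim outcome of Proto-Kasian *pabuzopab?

Kasim: *pabuzopab
  pabuzopab → pabuzopap   [final devoicing]
  pabuzopap (rule 2 does not apply)
  pabuzopap → pebuzopep   [vowel merger]
  pebuzopep → pebozopep   [vowel merger]
  pebozopep → pebozobep   [intervocalic voicing]
  pebozobep → febozobef   [unconditioned shift]
  giving Kasim febozobef.

febozobef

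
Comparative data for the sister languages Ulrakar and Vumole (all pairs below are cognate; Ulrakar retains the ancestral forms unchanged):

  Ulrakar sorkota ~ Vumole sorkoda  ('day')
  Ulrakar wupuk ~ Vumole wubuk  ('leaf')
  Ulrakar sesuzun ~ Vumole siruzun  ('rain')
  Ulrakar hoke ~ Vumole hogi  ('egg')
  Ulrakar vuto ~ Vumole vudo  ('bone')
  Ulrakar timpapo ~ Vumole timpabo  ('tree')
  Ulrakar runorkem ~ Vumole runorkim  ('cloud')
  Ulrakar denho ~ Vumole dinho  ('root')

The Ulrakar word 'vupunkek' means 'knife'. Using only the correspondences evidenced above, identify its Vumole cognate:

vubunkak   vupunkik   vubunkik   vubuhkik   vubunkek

vubunkik

wupuk ~ wubuk — Ulrakar p corresponds to Vumole b between vowels (before a back vowel).
sesuzun ~ siruzun — Ulrakar e corresponds to Vumole i after a consonant, before a consonant other than r, m, n, p, b, f, v.
Applying these to Ulrakar 'vupunkek':
  vupunkek → vubunkek   (p→b between vowels (before a back vowel))
  vubunkek → vubunkik   (e→i after a consonant, before a consonant other than r, m, n, p, b, f, v)
So the Vumole cognate is 'vubunkik'.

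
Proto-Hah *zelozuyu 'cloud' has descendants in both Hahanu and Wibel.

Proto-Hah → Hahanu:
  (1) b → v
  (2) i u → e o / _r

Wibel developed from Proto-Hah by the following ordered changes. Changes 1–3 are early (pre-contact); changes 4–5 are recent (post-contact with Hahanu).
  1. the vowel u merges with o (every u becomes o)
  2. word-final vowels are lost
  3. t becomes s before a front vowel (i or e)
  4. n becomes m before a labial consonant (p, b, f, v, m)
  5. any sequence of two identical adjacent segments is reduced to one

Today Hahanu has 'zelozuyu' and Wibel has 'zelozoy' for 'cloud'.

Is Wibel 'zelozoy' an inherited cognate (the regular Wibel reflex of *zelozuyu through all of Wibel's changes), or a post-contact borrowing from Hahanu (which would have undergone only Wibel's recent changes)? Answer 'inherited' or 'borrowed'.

inherited

If inherited, *zelozuyu would pass through all of Wibel's changes:
Wibel: *zelozuyu
  zelozuyu → zelozoyo   [vowel merger]
  zelozoyo → zelozoy   [apocope]
  zelozoy (rule 3 does not apply)
  zelozoy (rule 4 does not apply)
  zelozoy (rule 5 does not apply)
  giving Wibel zelozoy.
If borrowed from Hahanu 'zelozuyu' after the early changes, it would undergo only the recent ones:
  rule 4 (nasal place assimilation): no change (zelozuyu)
  rule 5 (degemination): no change (zelozuyu)
  ⇒ as a loan: zelozuyu
Wibel 'zelozoy' matches the inherited outcome exactly, so it is an inherited cognate, not a loan.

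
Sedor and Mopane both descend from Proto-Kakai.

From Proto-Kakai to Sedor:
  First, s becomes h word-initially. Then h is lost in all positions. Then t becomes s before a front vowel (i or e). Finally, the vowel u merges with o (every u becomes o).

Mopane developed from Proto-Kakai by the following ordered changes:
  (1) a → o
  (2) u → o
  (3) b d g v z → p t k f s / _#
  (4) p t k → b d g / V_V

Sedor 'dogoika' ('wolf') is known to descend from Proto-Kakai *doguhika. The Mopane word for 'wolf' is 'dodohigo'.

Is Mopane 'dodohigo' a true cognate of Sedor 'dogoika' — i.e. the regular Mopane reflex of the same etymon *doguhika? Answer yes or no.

Derive the expected Mopane reflex of *doguhika:
Mopane: start from *doguhika.
  rule 1 (vowel merger): doguhika → doguhiko
  rule 2 (vowel merger): doguhiko → dogohiko
  rule 3: no change — dogohiko
  rule 4 (intervocalic voicing): dogohiko → dogohigo
  ⇒ Mopane dogohigo
The regular Mopane reflex would be 'dogohigo', but the attested form is 'dodohigo'. The correspondence is irregular, so they are not cognates (the Mopane form has a different source).

no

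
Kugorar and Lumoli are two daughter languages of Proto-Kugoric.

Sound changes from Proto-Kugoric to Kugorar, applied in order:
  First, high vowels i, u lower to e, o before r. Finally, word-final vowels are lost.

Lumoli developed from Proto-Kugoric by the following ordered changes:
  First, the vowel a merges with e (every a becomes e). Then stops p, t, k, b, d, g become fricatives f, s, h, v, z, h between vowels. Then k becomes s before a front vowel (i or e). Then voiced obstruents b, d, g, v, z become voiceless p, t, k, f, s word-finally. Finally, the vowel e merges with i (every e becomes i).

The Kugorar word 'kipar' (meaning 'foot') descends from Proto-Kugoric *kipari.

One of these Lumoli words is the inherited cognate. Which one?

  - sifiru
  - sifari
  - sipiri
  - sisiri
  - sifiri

sifiri

Lumoli: *kipari
  kipari → kiperi   [vowel merger]
  kiperi → kiferi   [intervocalic lenition]
  kiferi → siferi   [palatalisation]
  siferi (rule 4 does not apply)
  siferi → sifiri   [vowel merger]
  giving Lumoli sifiri.
Only 'sifiri' matches the regular Lumoli development of *kipari.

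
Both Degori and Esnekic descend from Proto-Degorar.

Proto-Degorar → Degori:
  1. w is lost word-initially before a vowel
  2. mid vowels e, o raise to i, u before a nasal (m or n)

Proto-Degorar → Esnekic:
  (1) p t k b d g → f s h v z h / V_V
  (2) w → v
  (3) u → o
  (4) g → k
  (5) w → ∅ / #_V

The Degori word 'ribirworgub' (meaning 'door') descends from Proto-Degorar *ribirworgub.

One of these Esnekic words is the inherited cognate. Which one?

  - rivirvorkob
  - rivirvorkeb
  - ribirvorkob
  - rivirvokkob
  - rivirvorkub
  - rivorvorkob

rivirvorkob

Esnekic: start from *ribirworgub.
  rule 1 (intervocalic lenition): ribirworgub → rivirworgub
  rule 2 (unconditioned shift): rivirworgub → rivirvorgub
  rule 3 (vowel merger): rivirvorgub → rivirvorgob
  rule 4 (unconditioned shift): rivirvorgob → rivirvorkob
  rule 5: no change — rivirvorkob
  ⇒ Esnekic rivirvorkob
Among the options, 'rivirvorkob' alone shows every Esnekic change applied in order.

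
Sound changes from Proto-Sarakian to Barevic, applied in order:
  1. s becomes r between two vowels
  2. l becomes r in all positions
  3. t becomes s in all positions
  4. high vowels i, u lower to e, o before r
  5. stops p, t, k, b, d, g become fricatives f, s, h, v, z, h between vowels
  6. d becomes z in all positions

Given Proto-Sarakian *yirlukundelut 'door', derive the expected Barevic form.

Barevic: *yirlukundelut
  yirlukundelut (rule 1 does not apply)
  yirlukundelut → yirrukunderut   [unconditioned shift]
  yirrukunderut → yirrukunderus   [unconditioned shift]
  yirrukunderus → yerrukunderus   [pre-rhotic lowering]
  yerrukunderus → yerruhunderus   [intervocalic lenition]
  yerruhunderus → yerruhunzerus   [unconditioned shift]
  giving Barevic yerruhunzerus.

yerruhunzerus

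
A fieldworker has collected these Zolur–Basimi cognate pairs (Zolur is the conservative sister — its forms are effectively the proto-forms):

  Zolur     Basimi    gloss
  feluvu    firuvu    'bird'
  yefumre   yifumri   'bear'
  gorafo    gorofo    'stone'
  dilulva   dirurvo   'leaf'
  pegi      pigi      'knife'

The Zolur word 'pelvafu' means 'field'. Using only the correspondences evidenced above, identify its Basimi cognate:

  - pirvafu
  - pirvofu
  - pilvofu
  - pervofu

pirvofu

feluvu ~ firuvu, pegi ~ pigi — Zolur e corresponds to Basimi i after a consonant, before a consonant other than r, m, n, p, b, f, v.
dilulva ~ dirurvo — Zolur l corresponds to Basimi r after a vowel, before a labial obstruent.
gorafo ~ gorofo — Zolur a corresponds to Basimi o after a consonant, before a labial obstruent.
Applying these to Zolur 'pelvafu':
  pelvafu → pilvafu   (e→i after a consonant, before a consonant other than r, m, n, p, b, f, v)
  pilvafu → pirvafu   (l→r after a vowel, before a labial obstruent)
  pirvafu → pirvofu   (a→o after a consonant, before a labial obstruent)
So the Basimi cognate is 'pirvofu'.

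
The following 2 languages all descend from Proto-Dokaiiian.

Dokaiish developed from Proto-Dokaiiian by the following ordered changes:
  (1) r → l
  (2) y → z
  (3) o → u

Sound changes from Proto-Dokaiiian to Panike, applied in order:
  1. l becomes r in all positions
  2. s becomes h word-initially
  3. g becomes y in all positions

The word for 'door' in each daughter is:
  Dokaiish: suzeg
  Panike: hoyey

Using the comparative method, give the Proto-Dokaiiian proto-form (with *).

*soyeg

Position 3: Dokaiish has z, Panike has y. Taking the neighbouring segments as reconstructed: Dokaiish z could go back to *z or *y; Panike y could go back to *g or *y — the one source consistent with every daughter is *y.
Position 1: Dokaiish has s, Panike has h. Dokaiish preserves s here (none of its changes turn any other segment into s), so the proto-segment is *s.
Position 5: Dokaiish has g, Panike has y. Dokaiish preserves g here (none of its changes turn any other segment into g), so the proto-segment is *g.
Verify the candidate proto-form against each daughter:
Dokaiish: *soyeg > sozeg > suzeg  (by unconditioned shift, vowel merger)
Panike: start from *soyeg.
  rule 1: no change — soyeg
  rule 2 (debuccalisation): soyeg → hoyeg
  rule 3 (unconditioned shift): hoyeg → hoyey
  ⇒ Panike hoyey
*soyeg is the unique common source.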